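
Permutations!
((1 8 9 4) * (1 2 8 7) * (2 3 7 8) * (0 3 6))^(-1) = (0 6 4 9 8 1 7 3)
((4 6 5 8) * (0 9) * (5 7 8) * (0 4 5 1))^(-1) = ((0 9 4 6 7 8 5 1))^(-1) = (0 1 5 8 7 6 4 9)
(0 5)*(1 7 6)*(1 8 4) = (0 5)(1 7 6 8 4) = [5, 7, 2, 3, 1, 0, 8, 6, 4]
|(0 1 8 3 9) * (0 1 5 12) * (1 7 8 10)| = 12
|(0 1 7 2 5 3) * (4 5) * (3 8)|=|(0 1 7 2 4 5 8 3)|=8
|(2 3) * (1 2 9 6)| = |(1 2 3 9 6)| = 5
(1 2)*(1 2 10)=(1 10)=[0, 10, 2, 3, 4, 5, 6, 7, 8, 9, 1]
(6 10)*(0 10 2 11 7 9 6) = [10, 1, 11, 3, 4, 5, 2, 9, 8, 6, 0, 7] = (0 10)(2 11 7 9 6)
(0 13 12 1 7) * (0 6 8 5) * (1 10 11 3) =[13, 7, 2, 1, 4, 0, 8, 6, 5, 9, 11, 3, 10, 12] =(0 13 12 10 11 3 1 7 6 8 5)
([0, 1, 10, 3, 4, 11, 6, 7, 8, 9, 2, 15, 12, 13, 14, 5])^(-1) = (2 10)(5 15 11)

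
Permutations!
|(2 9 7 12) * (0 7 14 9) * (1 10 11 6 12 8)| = 18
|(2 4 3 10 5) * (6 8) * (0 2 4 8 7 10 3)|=|(0 2 8 6 7 10 5 4)|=8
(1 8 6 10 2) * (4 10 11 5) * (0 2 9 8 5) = [2, 5, 1, 3, 10, 4, 11, 7, 6, 8, 9, 0] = (0 2 1 5 4 10 9 8 6 11)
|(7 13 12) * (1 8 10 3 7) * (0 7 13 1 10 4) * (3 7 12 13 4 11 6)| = 10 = |(13)(0 12 10 7 1 8 11 6 3 4)|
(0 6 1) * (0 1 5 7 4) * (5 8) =(0 6 8 5 7 4) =[6, 1, 2, 3, 0, 7, 8, 4, 5]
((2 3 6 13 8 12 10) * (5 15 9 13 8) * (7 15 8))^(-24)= (2 12 5 9 7 3 10 8 13 15 6)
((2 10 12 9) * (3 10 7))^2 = (2 3 12)(7 10 9)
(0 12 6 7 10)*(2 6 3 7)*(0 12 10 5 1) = (0 10 12 3 7 5 1)(2 6) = [10, 0, 6, 7, 4, 1, 2, 5, 8, 9, 12, 11, 3]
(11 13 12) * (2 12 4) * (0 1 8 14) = (0 1 8 14)(2 12 11 13 4) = [1, 8, 12, 3, 2, 5, 6, 7, 14, 9, 10, 13, 11, 4, 0]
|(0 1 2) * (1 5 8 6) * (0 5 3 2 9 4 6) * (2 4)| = |(0 3 4 6 1 9 2 5 8)| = 9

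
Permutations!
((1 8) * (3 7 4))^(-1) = (1 8)(3 4 7) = ((1 8)(3 7 4))^(-1)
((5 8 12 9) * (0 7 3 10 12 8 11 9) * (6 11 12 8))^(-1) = ((0 7 3 10 8 6 11 9 5 12))^(-1) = (0 12 5 9 11 6 8 10 3 7)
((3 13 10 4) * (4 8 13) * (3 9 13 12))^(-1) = (3 12 8 10 13 9 4)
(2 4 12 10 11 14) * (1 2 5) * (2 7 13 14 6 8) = (1 7 13 14 5)(2 4 12 10 11 6 8) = [0, 7, 4, 3, 12, 1, 8, 13, 2, 9, 11, 6, 10, 14, 5]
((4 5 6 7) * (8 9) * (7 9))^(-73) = (4 7 8 9 6 5)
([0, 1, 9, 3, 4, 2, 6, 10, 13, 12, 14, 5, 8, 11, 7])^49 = [0, 1, 2, 3, 4, 5, 6, 10, 8, 9, 14, 11, 12, 13, 7]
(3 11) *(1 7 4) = (1 7 4)(3 11) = [0, 7, 2, 11, 1, 5, 6, 4, 8, 9, 10, 3]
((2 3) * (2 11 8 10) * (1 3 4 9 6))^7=(1 9 2 8 3 6 4 10 11)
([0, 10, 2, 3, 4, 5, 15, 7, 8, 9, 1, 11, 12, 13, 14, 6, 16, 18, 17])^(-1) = [0, 10, 2, 3, 4, 5, 15, 7, 8, 9, 1, 11, 12, 13, 14, 6, 16, 18, 17]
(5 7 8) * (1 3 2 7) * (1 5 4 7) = [0, 3, 1, 2, 7, 5, 6, 8, 4] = (1 3 2)(4 7 8)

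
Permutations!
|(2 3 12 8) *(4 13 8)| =|(2 3 12 4 13 8)| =6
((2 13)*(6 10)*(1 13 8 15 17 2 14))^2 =((1 13 14)(2 8 15 17)(6 10))^2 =(1 14 13)(2 15)(8 17)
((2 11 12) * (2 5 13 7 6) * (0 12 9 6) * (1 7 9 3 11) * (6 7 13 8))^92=((0 12 5 8 6 2 1 13 9 7)(3 11))^92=(0 5 6 1 9)(2 13 7 12 8)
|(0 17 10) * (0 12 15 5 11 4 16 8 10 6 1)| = 8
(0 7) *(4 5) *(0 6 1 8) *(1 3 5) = (0 7 6 3 5 4 1 8) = [7, 8, 2, 5, 1, 4, 3, 6, 0]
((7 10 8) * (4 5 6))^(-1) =((4 5 6)(7 10 8))^(-1) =(4 6 5)(7 8 10)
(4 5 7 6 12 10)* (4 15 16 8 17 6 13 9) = (4 5 7 13 9)(6 12 10 15 16 8 17) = [0, 1, 2, 3, 5, 7, 12, 13, 17, 4, 15, 11, 10, 9, 14, 16, 8, 6]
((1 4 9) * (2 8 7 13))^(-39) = (2 8 7 13)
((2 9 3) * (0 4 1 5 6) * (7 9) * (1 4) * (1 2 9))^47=(0 6 5 1 7 2)(3 9)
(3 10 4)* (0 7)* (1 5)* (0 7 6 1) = [6, 5, 2, 10, 3, 0, 1, 7, 8, 9, 4] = (0 6 1 5)(3 10 4)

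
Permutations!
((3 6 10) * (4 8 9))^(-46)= ((3 6 10)(4 8 9))^(-46)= (3 10 6)(4 9 8)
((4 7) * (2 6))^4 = ((2 6)(4 7))^4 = (7)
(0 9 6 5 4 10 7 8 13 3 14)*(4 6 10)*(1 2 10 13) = (0 9 13 3 14)(1 2 10 7 8)(5 6) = [9, 2, 10, 14, 4, 6, 5, 8, 1, 13, 7, 11, 12, 3, 0]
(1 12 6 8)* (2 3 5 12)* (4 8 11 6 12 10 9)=(12)(1 2 3 5 10 9 4 8)(6 11)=[0, 2, 3, 5, 8, 10, 11, 7, 1, 4, 9, 6, 12]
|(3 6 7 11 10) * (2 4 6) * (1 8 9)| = |(1 8 9)(2 4 6 7 11 10 3)| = 21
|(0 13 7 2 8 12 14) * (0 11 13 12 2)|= 6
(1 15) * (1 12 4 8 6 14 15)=(4 8 6 14 15 12)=[0, 1, 2, 3, 8, 5, 14, 7, 6, 9, 10, 11, 4, 13, 15, 12]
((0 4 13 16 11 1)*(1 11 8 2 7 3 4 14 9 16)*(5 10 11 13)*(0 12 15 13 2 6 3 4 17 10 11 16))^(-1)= (0 9 14)(1 13 15 12)(2 11 5 4 7)(3 6 8 16 10 17)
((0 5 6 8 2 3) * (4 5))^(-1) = ((0 4 5 6 8 2 3))^(-1) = (0 3 2 8 6 5 4)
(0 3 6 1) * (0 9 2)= (0 3 6 1 9 2)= [3, 9, 0, 6, 4, 5, 1, 7, 8, 2]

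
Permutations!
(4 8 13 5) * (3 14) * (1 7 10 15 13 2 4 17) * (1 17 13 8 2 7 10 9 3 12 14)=[0, 10, 4, 1, 2, 13, 6, 9, 7, 3, 15, 11, 14, 5, 12, 8, 16, 17]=(17)(1 10 15 8 7 9 3)(2 4)(5 13)(12 14)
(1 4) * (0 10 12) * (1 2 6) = (0 10 12)(1 4 2 6) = [10, 4, 6, 3, 2, 5, 1, 7, 8, 9, 12, 11, 0]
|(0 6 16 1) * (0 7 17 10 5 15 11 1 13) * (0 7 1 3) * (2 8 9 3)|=|(0 6 16 13 7 17 10 5 15 11 2 8 9 3)|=14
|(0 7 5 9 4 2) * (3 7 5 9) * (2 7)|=12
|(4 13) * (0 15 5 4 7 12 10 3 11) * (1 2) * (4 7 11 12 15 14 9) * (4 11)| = 12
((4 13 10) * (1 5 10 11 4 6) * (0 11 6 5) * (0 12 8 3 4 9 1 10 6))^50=((0 11 9 1 12 8 3 4 13)(5 6 10))^50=(0 8 11 3 9 4 1 13 12)(5 10 6)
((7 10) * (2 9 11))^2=((2 9 11)(7 10))^2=(2 11 9)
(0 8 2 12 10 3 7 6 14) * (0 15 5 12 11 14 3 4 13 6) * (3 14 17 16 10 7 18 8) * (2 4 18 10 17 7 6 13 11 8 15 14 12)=(0 3 10 18 15 5 2 8 4 11 7)(6 12)(16 17)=[3, 1, 8, 10, 11, 2, 12, 0, 4, 9, 18, 7, 6, 13, 14, 5, 17, 16, 15]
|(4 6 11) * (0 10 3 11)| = 6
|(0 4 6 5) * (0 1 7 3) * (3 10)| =8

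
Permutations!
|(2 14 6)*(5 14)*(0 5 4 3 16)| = |(0 5 14 6 2 4 3 16)| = 8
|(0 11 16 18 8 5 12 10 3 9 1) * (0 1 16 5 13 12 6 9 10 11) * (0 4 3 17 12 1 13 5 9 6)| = |(0 4 3 10 17 12 11 9 16 18 8 5)(1 13)| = 12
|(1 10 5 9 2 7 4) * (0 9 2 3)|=6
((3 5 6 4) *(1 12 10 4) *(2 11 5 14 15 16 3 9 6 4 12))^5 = (1 9 5 2 6 4 11)(3 14 15 16)(10 12)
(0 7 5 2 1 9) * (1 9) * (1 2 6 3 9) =[7, 2, 1, 9, 4, 6, 3, 5, 8, 0] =(0 7 5 6 3 9)(1 2)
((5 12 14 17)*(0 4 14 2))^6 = (0 2 12 5 17 14 4)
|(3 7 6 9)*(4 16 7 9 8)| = 10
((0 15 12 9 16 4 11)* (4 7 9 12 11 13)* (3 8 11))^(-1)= (0 11 8 3 15)(4 13)(7 16 9)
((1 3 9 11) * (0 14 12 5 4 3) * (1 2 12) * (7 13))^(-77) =((0 14 1)(2 12 5 4 3 9 11)(7 13))^(-77) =(0 14 1)(7 13)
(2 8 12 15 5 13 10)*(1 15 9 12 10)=(1 15 5 13)(2 8 10)(9 12)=[0, 15, 8, 3, 4, 13, 6, 7, 10, 12, 2, 11, 9, 1, 14, 5]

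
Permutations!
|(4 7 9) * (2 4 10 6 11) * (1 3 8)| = 21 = |(1 3 8)(2 4 7 9 10 6 11)|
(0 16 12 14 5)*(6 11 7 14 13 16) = (0 6 11 7 14 5)(12 13 16) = [6, 1, 2, 3, 4, 0, 11, 14, 8, 9, 10, 7, 13, 16, 5, 15, 12]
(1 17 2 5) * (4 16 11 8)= (1 17 2 5)(4 16 11 8)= [0, 17, 5, 3, 16, 1, 6, 7, 4, 9, 10, 8, 12, 13, 14, 15, 11, 2]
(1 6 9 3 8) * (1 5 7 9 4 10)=(1 6 4 10)(3 8 5 7 9)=[0, 6, 2, 8, 10, 7, 4, 9, 5, 3, 1]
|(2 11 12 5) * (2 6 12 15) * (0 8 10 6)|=6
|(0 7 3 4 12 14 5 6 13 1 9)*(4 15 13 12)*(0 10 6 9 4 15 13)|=42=|(0 7 3 13 1 4 15)(5 9 10 6 12 14)|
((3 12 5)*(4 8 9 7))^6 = (12)(4 9)(7 8)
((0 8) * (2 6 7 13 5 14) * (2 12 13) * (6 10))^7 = ((0 8)(2 10 6 7)(5 14 12 13))^7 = (0 8)(2 7 6 10)(5 13 12 14)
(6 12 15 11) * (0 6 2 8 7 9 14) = (0 6 12 15 11 2 8 7 9 14) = [6, 1, 8, 3, 4, 5, 12, 9, 7, 14, 10, 2, 15, 13, 0, 11]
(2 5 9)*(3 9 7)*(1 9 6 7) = (1 9 2 5)(3 6 7) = [0, 9, 5, 6, 4, 1, 7, 3, 8, 2]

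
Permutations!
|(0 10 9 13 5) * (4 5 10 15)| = |(0 15 4 5)(9 13 10)| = 12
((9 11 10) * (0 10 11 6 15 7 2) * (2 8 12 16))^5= (0 7)(2 15)(6 16)(8 10)(9 12)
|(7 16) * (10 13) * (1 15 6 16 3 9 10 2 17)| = |(1 15 6 16 7 3 9 10 13 2 17)| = 11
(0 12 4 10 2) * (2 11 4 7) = (0 12 7 2)(4 10 11) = [12, 1, 0, 3, 10, 5, 6, 2, 8, 9, 11, 4, 7]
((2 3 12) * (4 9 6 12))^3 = ((2 3 4 9 6 12))^3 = (2 9)(3 6)(4 12)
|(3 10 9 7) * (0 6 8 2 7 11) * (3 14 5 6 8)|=11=|(0 8 2 7 14 5 6 3 10 9 11)|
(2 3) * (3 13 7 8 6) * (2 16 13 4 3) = (2 4 3 16 13 7 8 6) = [0, 1, 4, 16, 3, 5, 2, 8, 6, 9, 10, 11, 12, 7, 14, 15, 13]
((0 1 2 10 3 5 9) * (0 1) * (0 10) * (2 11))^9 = (0 10 3 5 9 1 11 2)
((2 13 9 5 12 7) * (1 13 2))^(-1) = (1 7 12 5 9 13)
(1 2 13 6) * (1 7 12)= (1 2 13 6 7 12)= [0, 2, 13, 3, 4, 5, 7, 12, 8, 9, 10, 11, 1, 6]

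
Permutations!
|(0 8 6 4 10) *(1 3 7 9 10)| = |(0 8 6 4 1 3 7 9 10)| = 9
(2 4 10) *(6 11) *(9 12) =[0, 1, 4, 3, 10, 5, 11, 7, 8, 12, 2, 6, 9] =(2 4 10)(6 11)(9 12)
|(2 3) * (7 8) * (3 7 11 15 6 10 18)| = |(2 7 8 11 15 6 10 18 3)| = 9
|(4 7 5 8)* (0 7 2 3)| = 7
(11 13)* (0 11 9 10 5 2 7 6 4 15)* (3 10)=[11, 1, 7, 10, 15, 2, 4, 6, 8, 3, 5, 13, 12, 9, 14, 0]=(0 11 13 9 3 10 5 2 7 6 4 15)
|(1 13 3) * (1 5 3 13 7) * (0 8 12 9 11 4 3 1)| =10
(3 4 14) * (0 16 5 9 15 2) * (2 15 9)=[16, 1, 0, 4, 14, 2, 6, 7, 8, 9, 10, 11, 12, 13, 3, 15, 5]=(0 16 5 2)(3 4 14)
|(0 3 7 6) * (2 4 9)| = 12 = |(0 3 7 6)(2 4 9)|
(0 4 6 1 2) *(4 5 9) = (0 5 9 4 6 1 2) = [5, 2, 0, 3, 6, 9, 1, 7, 8, 4]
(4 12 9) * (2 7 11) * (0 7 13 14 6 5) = (0 7 11 2 13 14 6 5)(4 12 9) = [7, 1, 13, 3, 12, 0, 5, 11, 8, 4, 10, 2, 9, 14, 6]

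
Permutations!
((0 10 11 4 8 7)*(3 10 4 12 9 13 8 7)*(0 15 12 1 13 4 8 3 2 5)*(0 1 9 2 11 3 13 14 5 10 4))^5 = (0 8 11 9)(1 5 14)(2 15 4 10 12 7 3)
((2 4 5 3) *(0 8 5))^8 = ((0 8 5 3 2 4))^8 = (0 5 2)(3 4 8)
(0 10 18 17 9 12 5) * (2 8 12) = (0 10 18 17 9 2 8 12 5) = [10, 1, 8, 3, 4, 0, 6, 7, 12, 2, 18, 11, 5, 13, 14, 15, 16, 9, 17]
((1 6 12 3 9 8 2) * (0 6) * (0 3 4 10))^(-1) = (0 10 4 12 6)(1 2 8 9 3)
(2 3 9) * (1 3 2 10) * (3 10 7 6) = (1 10)(3 9 7 6) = [0, 10, 2, 9, 4, 5, 3, 6, 8, 7, 1]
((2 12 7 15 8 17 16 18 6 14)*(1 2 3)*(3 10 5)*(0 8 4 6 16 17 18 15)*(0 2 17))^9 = ((0 8 18 16 15 4 6 14 10 5 3 1 17)(2 12 7))^9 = (0 5 4 8 3 6 18 1 14 16 17 10 15)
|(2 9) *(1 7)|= 2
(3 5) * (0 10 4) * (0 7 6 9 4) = [10, 1, 2, 5, 7, 3, 9, 6, 8, 4, 0] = (0 10)(3 5)(4 7 6 9)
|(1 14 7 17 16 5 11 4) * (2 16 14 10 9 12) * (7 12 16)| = 35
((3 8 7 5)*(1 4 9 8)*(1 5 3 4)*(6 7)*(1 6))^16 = ((1 6 7 3 5 4 9 8))^16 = (9)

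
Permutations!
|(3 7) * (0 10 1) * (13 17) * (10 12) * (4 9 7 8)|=20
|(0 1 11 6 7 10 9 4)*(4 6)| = |(0 1 11 4)(6 7 10 9)| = 4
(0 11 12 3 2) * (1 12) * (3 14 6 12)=(0 11 1 3 2)(6 12 14)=[11, 3, 0, 2, 4, 5, 12, 7, 8, 9, 10, 1, 14, 13, 6]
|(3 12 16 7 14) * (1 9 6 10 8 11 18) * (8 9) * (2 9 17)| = 20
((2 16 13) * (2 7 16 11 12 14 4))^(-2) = (2 14 11 4 12)(7 16 13)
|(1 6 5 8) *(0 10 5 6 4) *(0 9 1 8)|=3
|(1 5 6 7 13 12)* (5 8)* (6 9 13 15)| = |(1 8 5 9 13 12)(6 7 15)| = 6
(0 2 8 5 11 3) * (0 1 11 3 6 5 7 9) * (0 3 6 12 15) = (0 2 8 7 9 3 1 11 12 15)(5 6) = [2, 11, 8, 1, 4, 6, 5, 9, 7, 3, 10, 12, 15, 13, 14, 0]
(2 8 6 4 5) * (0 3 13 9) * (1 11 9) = (0 3 13 1 11 9)(2 8 6 4 5) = [3, 11, 8, 13, 5, 2, 4, 7, 6, 0, 10, 9, 12, 1]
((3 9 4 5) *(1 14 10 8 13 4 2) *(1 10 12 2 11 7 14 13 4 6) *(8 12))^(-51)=(3 8 11 5 14 9 4 7)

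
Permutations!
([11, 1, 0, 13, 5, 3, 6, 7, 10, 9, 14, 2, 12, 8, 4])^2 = [2, 1, 11, 8, 3, 13, 6, 7, 14, 9, 4, 0, 12, 10, 5]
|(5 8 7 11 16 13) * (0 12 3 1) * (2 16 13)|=|(0 12 3 1)(2 16)(5 8 7 11 13)|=20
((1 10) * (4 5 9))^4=((1 10)(4 5 9))^4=(10)(4 5 9)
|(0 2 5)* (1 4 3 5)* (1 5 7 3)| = |(0 2 5)(1 4)(3 7)| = 6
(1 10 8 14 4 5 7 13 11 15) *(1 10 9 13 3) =(1 9 13 11 15 10 8 14 4 5 7 3) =[0, 9, 2, 1, 5, 7, 6, 3, 14, 13, 8, 15, 12, 11, 4, 10]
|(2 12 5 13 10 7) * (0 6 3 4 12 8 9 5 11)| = 42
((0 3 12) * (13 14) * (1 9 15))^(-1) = (0 12 3)(1 15 9)(13 14)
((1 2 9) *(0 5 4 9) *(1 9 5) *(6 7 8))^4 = (9)(0 1 2)(6 7 8)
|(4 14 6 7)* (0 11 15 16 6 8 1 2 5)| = 12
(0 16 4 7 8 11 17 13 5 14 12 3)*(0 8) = (0 16 4 7)(3 8 11 17 13 5 14 12) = [16, 1, 2, 8, 7, 14, 6, 0, 11, 9, 10, 17, 3, 5, 12, 15, 4, 13]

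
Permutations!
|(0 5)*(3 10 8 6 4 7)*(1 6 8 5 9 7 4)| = |(0 9 7 3 10 5)(1 6)| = 6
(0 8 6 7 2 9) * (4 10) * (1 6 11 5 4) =(0 8 11 5 4 10 1 6 7 2 9) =[8, 6, 9, 3, 10, 4, 7, 2, 11, 0, 1, 5]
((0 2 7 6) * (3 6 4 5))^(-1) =((0 2 7 4 5 3 6))^(-1) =(0 6 3 5 4 7 2)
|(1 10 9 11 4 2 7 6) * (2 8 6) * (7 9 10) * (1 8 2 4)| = |(1 7 4 2 9 11)(6 8)| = 6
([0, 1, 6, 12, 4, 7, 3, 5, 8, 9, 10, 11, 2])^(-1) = [0, 1, 12, 6, 4, 7, 2, 5, 8, 9, 10, 11, 3]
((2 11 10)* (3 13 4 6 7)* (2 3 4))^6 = ((2 11 10 3 13)(4 6 7))^6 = (2 11 10 3 13)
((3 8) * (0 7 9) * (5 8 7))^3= ((0 5 8 3 7 9))^3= (0 3)(5 7)(8 9)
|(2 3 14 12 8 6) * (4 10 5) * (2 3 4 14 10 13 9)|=28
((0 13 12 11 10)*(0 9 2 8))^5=((0 13 12 11 10 9 2 8))^5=(0 9 12 8 10 13 2 11)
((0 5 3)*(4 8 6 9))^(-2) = ((0 5 3)(4 8 6 9))^(-2) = (0 5 3)(4 6)(8 9)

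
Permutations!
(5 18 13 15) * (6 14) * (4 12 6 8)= (4 12 6 14 8)(5 18 13 15)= [0, 1, 2, 3, 12, 18, 14, 7, 4, 9, 10, 11, 6, 15, 8, 5, 16, 17, 13]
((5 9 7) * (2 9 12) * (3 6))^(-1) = (2 12 5 7 9)(3 6)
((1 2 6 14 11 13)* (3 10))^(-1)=((1 2 6 14 11 13)(3 10))^(-1)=(1 13 11 14 6 2)(3 10)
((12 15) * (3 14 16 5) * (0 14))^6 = (0 14 16 5 3)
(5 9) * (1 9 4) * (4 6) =(1 9 5 6 4) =[0, 9, 2, 3, 1, 6, 4, 7, 8, 5]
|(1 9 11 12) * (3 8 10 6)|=|(1 9 11 12)(3 8 10 6)|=4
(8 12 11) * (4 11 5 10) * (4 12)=(4 11 8)(5 10 12)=[0, 1, 2, 3, 11, 10, 6, 7, 4, 9, 12, 8, 5]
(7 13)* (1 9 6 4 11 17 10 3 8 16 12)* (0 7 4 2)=[7, 9, 0, 8, 11, 5, 2, 13, 16, 6, 3, 17, 1, 4, 14, 15, 12, 10]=(0 7 13 4 11 17 10 3 8 16 12 1 9 6 2)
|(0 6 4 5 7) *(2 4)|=6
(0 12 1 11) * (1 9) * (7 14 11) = [12, 7, 2, 3, 4, 5, 6, 14, 8, 1, 10, 0, 9, 13, 11] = (0 12 9 1 7 14 11)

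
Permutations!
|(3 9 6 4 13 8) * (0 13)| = 7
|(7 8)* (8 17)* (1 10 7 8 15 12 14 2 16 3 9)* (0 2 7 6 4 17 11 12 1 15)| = 44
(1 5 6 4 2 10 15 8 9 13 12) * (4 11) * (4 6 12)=(1 5 12)(2 10 15 8 9 13 4)(6 11)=[0, 5, 10, 3, 2, 12, 11, 7, 9, 13, 15, 6, 1, 4, 14, 8]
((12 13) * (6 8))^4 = ((6 8)(12 13))^4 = (13)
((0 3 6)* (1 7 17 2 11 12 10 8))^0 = (17)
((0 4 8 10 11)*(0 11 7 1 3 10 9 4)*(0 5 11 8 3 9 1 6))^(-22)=((0 5 11 8 1 9 4 3 10 7 6))^(-22)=(11)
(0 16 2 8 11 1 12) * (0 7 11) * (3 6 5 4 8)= (0 16 2 3 6 5 4 8)(1 12 7 11)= [16, 12, 3, 6, 8, 4, 5, 11, 0, 9, 10, 1, 7, 13, 14, 15, 2]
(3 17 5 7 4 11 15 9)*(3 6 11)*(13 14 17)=(3 13 14 17 5 7 4)(6 11 15 9)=[0, 1, 2, 13, 3, 7, 11, 4, 8, 6, 10, 15, 12, 14, 17, 9, 16, 5]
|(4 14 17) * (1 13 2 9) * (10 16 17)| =20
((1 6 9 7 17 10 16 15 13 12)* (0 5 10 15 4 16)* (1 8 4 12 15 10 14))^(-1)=((0 5 14 1 6 9 7 17 10)(4 16 12 8)(13 15))^(-1)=(0 10 17 7 9 6 1 14 5)(4 8 12 16)(13 15)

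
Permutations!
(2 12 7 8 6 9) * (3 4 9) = (2 12 7 8 6 3 4 9) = [0, 1, 12, 4, 9, 5, 3, 8, 6, 2, 10, 11, 7]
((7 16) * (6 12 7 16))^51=((16)(6 12 7))^51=(16)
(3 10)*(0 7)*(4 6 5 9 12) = (0 7)(3 10)(4 6 5 9 12) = [7, 1, 2, 10, 6, 9, 5, 0, 8, 12, 3, 11, 4]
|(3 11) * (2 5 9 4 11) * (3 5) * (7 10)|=|(2 3)(4 11 5 9)(7 10)|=4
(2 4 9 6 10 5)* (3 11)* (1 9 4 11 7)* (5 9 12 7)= (1 12 7)(2 11 3 5)(6 10 9)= [0, 12, 11, 5, 4, 2, 10, 1, 8, 6, 9, 3, 7]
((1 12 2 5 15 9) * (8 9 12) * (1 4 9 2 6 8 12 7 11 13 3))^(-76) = (1 12 6 8 2 5 15 7 11 13 3)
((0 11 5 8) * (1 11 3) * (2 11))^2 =(0 1 11 8 3 2 5)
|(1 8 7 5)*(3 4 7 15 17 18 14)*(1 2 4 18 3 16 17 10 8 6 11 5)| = |(1 6 11 5 2 4 7)(3 18 14 16 17)(8 15 10)| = 105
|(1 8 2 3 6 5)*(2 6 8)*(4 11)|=|(1 2 3 8 6 5)(4 11)|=6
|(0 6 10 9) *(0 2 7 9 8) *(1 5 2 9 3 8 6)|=|(0 1 5 2 7 3 8)(6 10)|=14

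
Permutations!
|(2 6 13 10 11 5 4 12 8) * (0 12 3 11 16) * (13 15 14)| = 20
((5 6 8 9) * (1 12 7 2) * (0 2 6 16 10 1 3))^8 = ((0 2 3)(1 12 7 6 8 9 5 16 10))^8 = (0 3 2)(1 10 16 5 9 8 6 7 12)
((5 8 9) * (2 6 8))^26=(2 6 8 9 5)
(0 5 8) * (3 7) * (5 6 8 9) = (0 6 8)(3 7)(5 9) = [6, 1, 2, 7, 4, 9, 8, 3, 0, 5]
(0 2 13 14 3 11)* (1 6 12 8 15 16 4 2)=[1, 6, 13, 11, 2, 5, 12, 7, 15, 9, 10, 0, 8, 14, 3, 16, 4]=(0 1 6 12 8 15 16 4 2 13 14 3 11)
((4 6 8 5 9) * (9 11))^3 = ((4 6 8 5 11 9))^3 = (4 5)(6 11)(8 9)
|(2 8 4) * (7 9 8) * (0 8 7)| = 4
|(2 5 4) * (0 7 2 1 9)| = 7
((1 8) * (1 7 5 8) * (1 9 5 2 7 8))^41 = (1 5 9)(2 7)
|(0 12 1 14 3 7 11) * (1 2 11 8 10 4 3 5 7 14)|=28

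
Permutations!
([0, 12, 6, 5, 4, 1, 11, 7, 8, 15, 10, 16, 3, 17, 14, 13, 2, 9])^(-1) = (1 5 3 12)(2 16 11 6)(9 17 13 15)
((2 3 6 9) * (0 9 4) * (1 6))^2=(0 2 1 4 9 3 6)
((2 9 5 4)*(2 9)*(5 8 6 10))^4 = ((4 9 8 6 10 5))^4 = (4 10 8)(5 6 9)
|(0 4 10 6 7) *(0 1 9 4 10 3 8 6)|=14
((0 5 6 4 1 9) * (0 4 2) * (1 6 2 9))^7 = (0 5 2)(4 6 9)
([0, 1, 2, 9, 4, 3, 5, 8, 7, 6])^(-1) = [0, 1, 2, 5, 4, 6, 9, 8, 7, 3]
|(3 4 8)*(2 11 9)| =|(2 11 9)(3 4 8)| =3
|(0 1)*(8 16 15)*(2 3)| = |(0 1)(2 3)(8 16 15)| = 6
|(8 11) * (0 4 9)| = 6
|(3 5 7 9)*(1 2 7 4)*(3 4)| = 10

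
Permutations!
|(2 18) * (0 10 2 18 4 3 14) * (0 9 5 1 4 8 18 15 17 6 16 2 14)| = 56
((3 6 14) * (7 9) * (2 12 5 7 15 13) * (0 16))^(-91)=((0 16)(2 12 5 7 9 15 13)(3 6 14))^(-91)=(0 16)(3 14 6)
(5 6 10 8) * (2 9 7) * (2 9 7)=(2 7 9)(5 6 10 8)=[0, 1, 7, 3, 4, 6, 10, 9, 5, 2, 8]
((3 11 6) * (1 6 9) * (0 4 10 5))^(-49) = (0 5 10 4)(1 6 3 11 9)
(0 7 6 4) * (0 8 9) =(0 7 6 4 8 9) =[7, 1, 2, 3, 8, 5, 4, 6, 9, 0]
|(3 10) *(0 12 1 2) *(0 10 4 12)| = |(1 2 10 3 4 12)| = 6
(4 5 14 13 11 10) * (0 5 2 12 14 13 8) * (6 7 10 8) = (0 5 13 11 8)(2 12 14 6 7 10 4) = [5, 1, 12, 3, 2, 13, 7, 10, 0, 9, 4, 8, 14, 11, 6]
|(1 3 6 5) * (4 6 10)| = |(1 3 10 4 6 5)| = 6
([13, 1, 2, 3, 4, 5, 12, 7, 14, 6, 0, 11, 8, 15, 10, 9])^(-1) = (0 10 14 8 12 6 9 15 13)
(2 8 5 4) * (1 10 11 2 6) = (1 10 11 2 8 5 4 6) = [0, 10, 8, 3, 6, 4, 1, 7, 5, 9, 11, 2]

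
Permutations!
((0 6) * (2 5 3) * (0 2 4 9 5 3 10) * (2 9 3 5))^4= ((0 6 9 2 5 10)(3 4))^4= (0 5 9)(2 6 10)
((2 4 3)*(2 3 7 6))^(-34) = (2 7)(4 6)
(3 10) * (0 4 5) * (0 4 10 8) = (0 10 3 8)(4 5) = [10, 1, 2, 8, 5, 4, 6, 7, 0, 9, 3]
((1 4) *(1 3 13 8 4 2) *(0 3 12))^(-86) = ((0 3 13 8 4 12)(1 2))^(-86) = (0 4 13)(3 12 8)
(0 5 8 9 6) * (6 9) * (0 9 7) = (0 5 8 6 9 7) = [5, 1, 2, 3, 4, 8, 9, 0, 6, 7]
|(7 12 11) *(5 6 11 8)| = |(5 6 11 7 12 8)| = 6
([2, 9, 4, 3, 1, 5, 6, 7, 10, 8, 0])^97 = (0 10 8 9 1 4 2)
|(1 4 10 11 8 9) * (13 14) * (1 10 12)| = |(1 4 12)(8 9 10 11)(13 14)| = 12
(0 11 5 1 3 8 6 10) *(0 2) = [11, 3, 0, 8, 4, 1, 10, 7, 6, 9, 2, 5] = (0 11 5 1 3 8 6 10 2)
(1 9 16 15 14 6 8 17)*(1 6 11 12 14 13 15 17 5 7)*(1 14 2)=[0, 9, 1, 3, 4, 7, 8, 14, 5, 16, 10, 12, 2, 15, 11, 13, 17, 6]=(1 9 16 17 6 8 5 7 14 11 12 2)(13 15)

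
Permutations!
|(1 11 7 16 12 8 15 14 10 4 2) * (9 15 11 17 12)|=13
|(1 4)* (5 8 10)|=6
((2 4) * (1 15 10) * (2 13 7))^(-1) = (1 10 15)(2 7 13 4)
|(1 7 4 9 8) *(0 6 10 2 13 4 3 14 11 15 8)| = 7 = |(0 6 10 2 13 4 9)(1 7 3 14 11 15 8)|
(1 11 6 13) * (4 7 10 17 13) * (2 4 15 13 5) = (1 11 6 15 13)(2 4 7 10 17 5) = [0, 11, 4, 3, 7, 2, 15, 10, 8, 9, 17, 6, 12, 1, 14, 13, 16, 5]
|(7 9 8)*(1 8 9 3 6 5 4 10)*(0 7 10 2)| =21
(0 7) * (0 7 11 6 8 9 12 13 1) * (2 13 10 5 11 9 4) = [9, 0, 13, 3, 2, 11, 8, 7, 4, 12, 5, 6, 10, 1] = (0 9 12 10 5 11 6 8 4 2 13 1)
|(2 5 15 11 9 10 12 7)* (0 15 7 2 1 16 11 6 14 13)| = 45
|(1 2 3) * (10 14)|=|(1 2 3)(10 14)|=6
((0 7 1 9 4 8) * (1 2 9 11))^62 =(11)(0 2 4)(7 9 8)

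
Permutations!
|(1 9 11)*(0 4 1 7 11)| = 4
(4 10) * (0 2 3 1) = (0 2 3 1)(4 10) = [2, 0, 3, 1, 10, 5, 6, 7, 8, 9, 4]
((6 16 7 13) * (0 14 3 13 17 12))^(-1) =(0 12 17 7 16 6 13 3 14)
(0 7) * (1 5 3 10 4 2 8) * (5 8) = (0 7)(1 8)(2 5 3 10 4) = [7, 8, 5, 10, 2, 3, 6, 0, 1, 9, 4]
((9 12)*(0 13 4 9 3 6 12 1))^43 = ((0 13 4 9 1)(3 6 12))^43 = (0 9 13 1 4)(3 6 12)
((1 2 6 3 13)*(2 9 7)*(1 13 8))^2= (13)(1 7 6 8 9 2 3)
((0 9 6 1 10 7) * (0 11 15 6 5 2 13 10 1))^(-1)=(0 6 15 11 7 10 13 2 5 9)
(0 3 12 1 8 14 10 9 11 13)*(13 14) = (0 3 12 1 8 13)(9 11 14 10) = [3, 8, 2, 12, 4, 5, 6, 7, 13, 11, 9, 14, 1, 0, 10]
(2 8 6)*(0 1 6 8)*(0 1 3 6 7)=(8)(0 3 6 2 1 7)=[3, 7, 1, 6, 4, 5, 2, 0, 8]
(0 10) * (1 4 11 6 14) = (0 10)(1 4 11 6 14) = [10, 4, 2, 3, 11, 5, 14, 7, 8, 9, 0, 6, 12, 13, 1]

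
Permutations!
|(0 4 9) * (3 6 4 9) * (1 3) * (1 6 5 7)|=4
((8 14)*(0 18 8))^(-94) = (0 8)(14 18)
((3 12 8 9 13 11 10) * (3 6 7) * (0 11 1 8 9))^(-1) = ((0 11 10 6 7 3 12 9 13 1 8))^(-1) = (0 8 1 13 9 12 3 7 6 10 11)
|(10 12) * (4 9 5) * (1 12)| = 3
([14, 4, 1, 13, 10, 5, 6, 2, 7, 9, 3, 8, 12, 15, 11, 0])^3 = (0 8 1 3)(2 10 15 11)(4 13 14 7)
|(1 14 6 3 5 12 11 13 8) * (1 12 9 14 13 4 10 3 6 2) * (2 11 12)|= |(1 13 8 2)(3 5 9 14 11 4 10)|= 28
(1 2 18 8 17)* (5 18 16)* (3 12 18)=(1 2 16 5 3 12 18 8 17)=[0, 2, 16, 12, 4, 3, 6, 7, 17, 9, 10, 11, 18, 13, 14, 15, 5, 1, 8]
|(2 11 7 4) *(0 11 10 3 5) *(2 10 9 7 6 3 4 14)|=|(0 11 6 3 5)(2 9 7 14)(4 10)|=20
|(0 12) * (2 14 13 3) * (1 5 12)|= 4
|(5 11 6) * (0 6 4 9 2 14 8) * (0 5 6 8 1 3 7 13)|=12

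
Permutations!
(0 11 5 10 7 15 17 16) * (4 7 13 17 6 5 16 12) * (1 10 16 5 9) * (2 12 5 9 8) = [11, 10, 12, 3, 7, 16, 8, 15, 2, 1, 13, 9, 4, 17, 14, 6, 0, 5] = (0 11 9 1 10 13 17 5 16)(2 12 4 7 15 6 8)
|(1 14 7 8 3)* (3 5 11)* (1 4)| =8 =|(1 14 7 8 5 11 3 4)|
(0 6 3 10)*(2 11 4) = (0 6 3 10)(2 11 4) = [6, 1, 11, 10, 2, 5, 3, 7, 8, 9, 0, 4]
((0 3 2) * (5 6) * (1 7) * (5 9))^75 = ((0 3 2)(1 7)(5 6 9))^75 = (9)(1 7)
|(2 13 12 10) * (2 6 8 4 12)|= |(2 13)(4 12 10 6 8)|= 10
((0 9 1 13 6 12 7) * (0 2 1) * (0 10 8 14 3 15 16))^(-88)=((0 9 10 8 14 3 15 16)(1 13 6 12 7 2))^(-88)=(16)(1 6 7)(2 13 12)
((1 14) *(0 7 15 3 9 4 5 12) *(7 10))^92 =(0 7 3 4 12 10 15 9 5)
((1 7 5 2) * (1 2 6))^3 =(1 6 5 7)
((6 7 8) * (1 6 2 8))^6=(8)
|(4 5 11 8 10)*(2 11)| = |(2 11 8 10 4 5)| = 6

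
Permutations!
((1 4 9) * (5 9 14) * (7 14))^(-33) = ((1 4 7 14 5 9))^(-33) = (1 14)(4 5)(7 9)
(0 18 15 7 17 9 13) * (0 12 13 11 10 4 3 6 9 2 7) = (0 18 15)(2 7 17)(3 6 9 11 10 4)(12 13) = [18, 1, 7, 6, 3, 5, 9, 17, 8, 11, 4, 10, 13, 12, 14, 0, 16, 2, 15]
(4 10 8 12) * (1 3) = (1 3)(4 10 8 12) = [0, 3, 2, 1, 10, 5, 6, 7, 12, 9, 8, 11, 4]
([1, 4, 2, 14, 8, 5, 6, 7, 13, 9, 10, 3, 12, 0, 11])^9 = (14)(0 13 8 4 1)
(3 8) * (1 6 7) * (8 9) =(1 6 7)(3 9 8) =[0, 6, 2, 9, 4, 5, 7, 1, 3, 8]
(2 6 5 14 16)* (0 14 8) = (0 14 16 2 6 5 8) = [14, 1, 6, 3, 4, 8, 5, 7, 0, 9, 10, 11, 12, 13, 16, 15, 2]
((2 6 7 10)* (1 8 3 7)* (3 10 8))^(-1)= ((1 3 7 8 10 2 6))^(-1)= (1 6 2 10 8 7 3)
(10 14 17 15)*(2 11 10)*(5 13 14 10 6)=(2 11 6 5 13 14 17 15)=[0, 1, 11, 3, 4, 13, 5, 7, 8, 9, 10, 6, 12, 14, 17, 2, 16, 15]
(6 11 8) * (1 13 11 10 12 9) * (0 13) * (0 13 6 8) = [6, 13, 2, 3, 4, 5, 10, 7, 8, 1, 12, 0, 9, 11] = (0 6 10 12 9 1 13 11)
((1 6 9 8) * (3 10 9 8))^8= (1 8 6)(3 9 10)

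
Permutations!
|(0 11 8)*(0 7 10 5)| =|(0 11 8 7 10 5)| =6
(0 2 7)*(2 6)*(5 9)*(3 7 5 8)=(0 6 2 5 9 8 3 7)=[6, 1, 5, 7, 4, 9, 2, 0, 3, 8]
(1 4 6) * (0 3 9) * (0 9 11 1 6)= (0 3 11 1 4)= [3, 4, 2, 11, 0, 5, 6, 7, 8, 9, 10, 1]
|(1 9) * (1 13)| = |(1 9 13)| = 3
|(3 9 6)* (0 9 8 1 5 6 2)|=|(0 9 2)(1 5 6 3 8)|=15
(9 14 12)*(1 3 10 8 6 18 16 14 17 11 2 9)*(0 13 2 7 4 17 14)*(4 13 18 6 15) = [18, 3, 9, 10, 17, 5, 6, 13, 15, 14, 8, 7, 1, 2, 12, 4, 0, 11, 16] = (0 18 16)(1 3 10 8 15 4 17 11 7 13 2 9 14 12)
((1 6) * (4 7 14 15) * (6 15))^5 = (1 6 14 7 4 15)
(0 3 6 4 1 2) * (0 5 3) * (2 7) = (1 7 2 5 3 6 4) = [0, 7, 5, 6, 1, 3, 4, 2]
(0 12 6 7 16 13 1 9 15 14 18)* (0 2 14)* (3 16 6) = [12, 9, 14, 16, 4, 5, 7, 6, 8, 15, 10, 11, 3, 1, 18, 0, 13, 17, 2] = (0 12 3 16 13 1 9 15)(2 14 18)(6 7)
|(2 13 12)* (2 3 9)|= |(2 13 12 3 9)|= 5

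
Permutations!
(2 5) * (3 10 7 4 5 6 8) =(2 6 8 3 10 7 4 5) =[0, 1, 6, 10, 5, 2, 8, 4, 3, 9, 7]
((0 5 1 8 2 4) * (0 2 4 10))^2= (0 1 4 10 5 8 2)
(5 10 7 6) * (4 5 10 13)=(4 5 13)(6 10 7)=[0, 1, 2, 3, 5, 13, 10, 6, 8, 9, 7, 11, 12, 4]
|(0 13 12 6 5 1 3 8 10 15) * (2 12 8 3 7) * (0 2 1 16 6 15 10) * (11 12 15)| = |(0 13 8)(1 7)(2 15)(5 16 6)(11 12)| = 6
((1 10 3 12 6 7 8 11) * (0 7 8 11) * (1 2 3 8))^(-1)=((0 7 11 2 3 12 6 1 10 8))^(-1)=(0 8 10 1 6 12 3 2 11 7)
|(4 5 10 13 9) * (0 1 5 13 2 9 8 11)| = 10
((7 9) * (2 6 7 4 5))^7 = (2 6 7 9 4 5)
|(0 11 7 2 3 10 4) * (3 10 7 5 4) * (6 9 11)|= |(0 6 9 11 5 4)(2 10 3 7)|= 12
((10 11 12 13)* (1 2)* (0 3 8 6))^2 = (0 8)(3 6)(10 12)(11 13)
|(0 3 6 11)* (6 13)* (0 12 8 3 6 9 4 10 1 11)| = |(0 6)(1 11 12 8 3 13 9 4 10)| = 18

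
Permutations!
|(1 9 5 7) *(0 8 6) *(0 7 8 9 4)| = 8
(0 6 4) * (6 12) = (0 12 6 4) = [12, 1, 2, 3, 0, 5, 4, 7, 8, 9, 10, 11, 6]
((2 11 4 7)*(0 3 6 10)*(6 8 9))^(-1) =((0 3 8 9 6 10)(2 11 4 7))^(-1) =(0 10 6 9 8 3)(2 7 4 11)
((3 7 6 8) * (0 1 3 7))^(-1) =((0 1 3)(6 8 7))^(-1) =(0 3 1)(6 7 8)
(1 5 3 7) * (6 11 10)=[0, 5, 2, 7, 4, 3, 11, 1, 8, 9, 6, 10]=(1 5 3 7)(6 11 10)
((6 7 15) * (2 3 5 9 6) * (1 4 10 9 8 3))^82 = (1 10 6 15)(2 4 9 7)(3 5 8)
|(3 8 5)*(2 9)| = |(2 9)(3 8 5)| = 6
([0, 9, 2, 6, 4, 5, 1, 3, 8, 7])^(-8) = [0, 7, 2, 1, 4, 5, 9, 6, 8, 3]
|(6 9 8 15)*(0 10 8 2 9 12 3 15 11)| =|(0 10 8 11)(2 9)(3 15 6 12)| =4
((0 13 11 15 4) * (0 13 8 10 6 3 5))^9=((0 8 10 6 3 5)(4 13 11 15))^9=(0 6)(3 8)(4 13 11 15)(5 10)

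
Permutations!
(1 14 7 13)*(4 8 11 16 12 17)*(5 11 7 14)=(1 5 11 16 12 17 4 8 7 13)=[0, 5, 2, 3, 8, 11, 6, 13, 7, 9, 10, 16, 17, 1, 14, 15, 12, 4]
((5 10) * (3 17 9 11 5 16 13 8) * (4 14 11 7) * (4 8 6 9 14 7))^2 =(3 14 5 16 6 4 8 17 11 10 13 9 7)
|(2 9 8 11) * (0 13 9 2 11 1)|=|(0 13 9 8 1)|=5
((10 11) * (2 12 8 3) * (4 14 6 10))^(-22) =(2 8)(3 12)(4 10 14 11 6)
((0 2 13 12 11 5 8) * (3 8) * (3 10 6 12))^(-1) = (0 8 3 13 2)(5 11 12 6 10)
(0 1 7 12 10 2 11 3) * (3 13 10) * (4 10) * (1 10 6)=(0 10 2 11 13 4 6 1 7 12 3)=[10, 7, 11, 0, 6, 5, 1, 12, 8, 9, 2, 13, 3, 4]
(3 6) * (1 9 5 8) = (1 9 5 8)(3 6) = [0, 9, 2, 6, 4, 8, 3, 7, 1, 5]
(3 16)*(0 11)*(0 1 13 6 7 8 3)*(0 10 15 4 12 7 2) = (0 11 1 13 6 2)(3 16 10 15 4 12 7 8) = [11, 13, 0, 16, 12, 5, 2, 8, 3, 9, 15, 1, 7, 6, 14, 4, 10]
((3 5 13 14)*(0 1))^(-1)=((0 1)(3 5 13 14))^(-1)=(0 1)(3 14 13 5)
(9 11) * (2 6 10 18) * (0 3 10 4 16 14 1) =(0 3 10 18 2 6 4 16 14 1)(9 11) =[3, 0, 6, 10, 16, 5, 4, 7, 8, 11, 18, 9, 12, 13, 1, 15, 14, 17, 2]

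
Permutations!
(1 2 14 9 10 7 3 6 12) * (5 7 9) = [0, 2, 14, 6, 4, 7, 12, 3, 8, 10, 9, 11, 1, 13, 5] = (1 2 14 5 7 3 6 12)(9 10)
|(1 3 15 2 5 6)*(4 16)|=6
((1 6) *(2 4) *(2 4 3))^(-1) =((1 6)(2 3))^(-1) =(1 6)(2 3)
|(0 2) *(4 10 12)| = 6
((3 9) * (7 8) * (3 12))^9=(12)(7 8)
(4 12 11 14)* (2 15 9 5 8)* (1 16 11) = [0, 16, 15, 3, 12, 8, 6, 7, 2, 5, 10, 14, 1, 13, 4, 9, 11] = (1 16 11 14 4 12)(2 15 9 5 8)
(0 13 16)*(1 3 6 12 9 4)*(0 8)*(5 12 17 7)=(0 13 16 8)(1 3 6 17 7 5 12 9 4)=[13, 3, 2, 6, 1, 12, 17, 5, 0, 4, 10, 11, 9, 16, 14, 15, 8, 7]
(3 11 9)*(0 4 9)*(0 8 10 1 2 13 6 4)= [0, 2, 13, 11, 9, 5, 4, 7, 10, 3, 1, 8, 12, 6]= (1 2 13 6 4 9 3 11 8 10)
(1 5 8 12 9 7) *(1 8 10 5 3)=(1 3)(5 10)(7 8 12 9)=[0, 3, 2, 1, 4, 10, 6, 8, 12, 7, 5, 11, 9]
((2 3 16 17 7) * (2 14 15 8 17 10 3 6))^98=((2 6)(3 16 10)(7 14 15 8 17))^98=(3 10 16)(7 8 14 17 15)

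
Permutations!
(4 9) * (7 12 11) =(4 9)(7 12 11) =[0, 1, 2, 3, 9, 5, 6, 12, 8, 4, 10, 7, 11]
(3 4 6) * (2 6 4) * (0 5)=(0 5)(2 6 3)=[5, 1, 6, 2, 4, 0, 3]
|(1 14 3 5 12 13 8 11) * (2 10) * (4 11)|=18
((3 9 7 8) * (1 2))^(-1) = (1 2)(3 8 7 9)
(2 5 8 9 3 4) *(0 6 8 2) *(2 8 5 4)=(0 6 5 8 9 3 2 4)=[6, 1, 4, 2, 0, 8, 5, 7, 9, 3]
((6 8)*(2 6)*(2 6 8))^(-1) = ((2 8 6))^(-1) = (2 6 8)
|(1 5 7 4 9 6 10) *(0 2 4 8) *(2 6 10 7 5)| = |(0 6 7 8)(1 2 4 9 10)| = 20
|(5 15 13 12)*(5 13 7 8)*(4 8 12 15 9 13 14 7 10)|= 21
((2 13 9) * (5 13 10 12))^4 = (2 13 12)(5 10 9)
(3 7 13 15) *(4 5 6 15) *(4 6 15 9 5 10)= (3 7 13 6 9 5 15)(4 10)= [0, 1, 2, 7, 10, 15, 9, 13, 8, 5, 4, 11, 12, 6, 14, 3]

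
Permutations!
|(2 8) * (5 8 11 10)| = 5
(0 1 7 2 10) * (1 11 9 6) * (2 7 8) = (0 11 9 6 1 8 2 10) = [11, 8, 10, 3, 4, 5, 1, 7, 2, 6, 0, 9]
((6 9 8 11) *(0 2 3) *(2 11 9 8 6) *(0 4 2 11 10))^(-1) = ((11)(0 10)(2 3 4)(6 8 9))^(-1) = (11)(0 10)(2 4 3)(6 9 8)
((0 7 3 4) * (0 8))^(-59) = ((0 7 3 4 8))^(-59) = (0 7 3 4 8)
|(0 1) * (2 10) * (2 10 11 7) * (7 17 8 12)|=|(0 1)(2 11 17 8 12 7)|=6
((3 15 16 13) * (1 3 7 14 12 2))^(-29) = (1 12 7 16 3 2 14 13 15) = ((1 3 15 16 13 7 14 12 2))^(-29)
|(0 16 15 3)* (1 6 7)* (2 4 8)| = |(0 16 15 3)(1 6 7)(2 4 8)| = 12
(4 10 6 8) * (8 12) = (4 10 6 12 8) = [0, 1, 2, 3, 10, 5, 12, 7, 4, 9, 6, 11, 8]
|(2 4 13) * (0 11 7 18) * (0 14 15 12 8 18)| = |(0 11 7)(2 4 13)(8 18 14 15 12)| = 15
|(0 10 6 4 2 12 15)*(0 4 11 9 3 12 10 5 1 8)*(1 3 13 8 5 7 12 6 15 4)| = |(0 7 12 4 2 10 15 1 5 3 6 11 9 13 8)| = 15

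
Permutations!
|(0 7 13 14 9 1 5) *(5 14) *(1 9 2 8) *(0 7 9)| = |(0 9)(1 14 2 8)(5 7 13)| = 12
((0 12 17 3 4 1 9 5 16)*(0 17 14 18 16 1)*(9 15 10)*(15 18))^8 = (0 18 15 3 5 12 16 10 4 1 14 17 9)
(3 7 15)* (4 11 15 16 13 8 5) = (3 7 16 13 8 5 4 11 15) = [0, 1, 2, 7, 11, 4, 6, 16, 5, 9, 10, 15, 12, 8, 14, 3, 13]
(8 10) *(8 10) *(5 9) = (10)(5 9) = [0, 1, 2, 3, 4, 9, 6, 7, 8, 5, 10]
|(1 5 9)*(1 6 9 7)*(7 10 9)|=|(1 5 10 9 6 7)|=6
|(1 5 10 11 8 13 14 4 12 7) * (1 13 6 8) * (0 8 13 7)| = |(0 8 6 13 14 4 12)(1 5 10 11)| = 28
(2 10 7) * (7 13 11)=(2 10 13 11 7)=[0, 1, 10, 3, 4, 5, 6, 2, 8, 9, 13, 7, 12, 11]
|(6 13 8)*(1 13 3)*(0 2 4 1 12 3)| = 14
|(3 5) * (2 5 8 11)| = |(2 5 3 8 11)| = 5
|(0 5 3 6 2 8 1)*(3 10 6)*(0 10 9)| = 15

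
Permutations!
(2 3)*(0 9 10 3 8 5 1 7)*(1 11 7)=[9, 1, 8, 2, 4, 11, 6, 0, 5, 10, 3, 7]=(0 9 10 3 2 8 5 11 7)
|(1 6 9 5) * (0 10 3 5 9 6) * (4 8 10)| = |(0 4 8 10 3 5 1)| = 7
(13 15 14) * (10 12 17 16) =(10 12 17 16)(13 15 14) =[0, 1, 2, 3, 4, 5, 6, 7, 8, 9, 12, 11, 17, 15, 13, 14, 10, 16]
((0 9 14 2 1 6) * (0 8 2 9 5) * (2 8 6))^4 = (14)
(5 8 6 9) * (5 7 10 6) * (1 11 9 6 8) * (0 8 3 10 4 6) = [8, 11, 2, 10, 6, 1, 0, 4, 5, 7, 3, 9] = (0 8 5 1 11 9 7 4 6)(3 10)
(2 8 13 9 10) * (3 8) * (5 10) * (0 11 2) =[11, 1, 3, 8, 4, 10, 6, 7, 13, 5, 0, 2, 12, 9] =(0 11 2 3 8 13 9 5 10)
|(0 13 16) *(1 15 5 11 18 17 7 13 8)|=11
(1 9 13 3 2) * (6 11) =(1 9 13 3 2)(6 11) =[0, 9, 1, 2, 4, 5, 11, 7, 8, 13, 10, 6, 12, 3]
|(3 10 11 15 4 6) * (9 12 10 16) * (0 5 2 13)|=36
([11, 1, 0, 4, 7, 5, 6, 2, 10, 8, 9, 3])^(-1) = [2, 1, 7, 11, 3, 5, 6, 4, 9, 10, 8, 0]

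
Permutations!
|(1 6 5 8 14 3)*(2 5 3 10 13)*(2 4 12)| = 24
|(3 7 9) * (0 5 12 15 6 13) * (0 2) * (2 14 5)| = 6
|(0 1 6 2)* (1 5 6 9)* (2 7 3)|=|(0 5 6 7 3 2)(1 9)|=6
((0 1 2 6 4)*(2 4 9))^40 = ((0 1 4)(2 6 9))^40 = (0 1 4)(2 6 9)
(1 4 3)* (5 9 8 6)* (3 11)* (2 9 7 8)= (1 4 11 3)(2 9)(5 7 8 6)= [0, 4, 9, 1, 11, 7, 5, 8, 6, 2, 10, 3]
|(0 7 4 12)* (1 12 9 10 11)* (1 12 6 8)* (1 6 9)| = 8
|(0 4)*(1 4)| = |(0 1 4)| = 3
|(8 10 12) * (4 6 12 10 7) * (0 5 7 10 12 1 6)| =12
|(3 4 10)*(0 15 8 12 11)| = |(0 15 8 12 11)(3 4 10)| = 15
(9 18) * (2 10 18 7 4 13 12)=(2 10 18 9 7 4 13 12)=[0, 1, 10, 3, 13, 5, 6, 4, 8, 7, 18, 11, 2, 12, 14, 15, 16, 17, 9]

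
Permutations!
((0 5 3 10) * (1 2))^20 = ((0 5 3 10)(1 2))^20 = (10)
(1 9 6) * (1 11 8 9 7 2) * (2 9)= (1 7 9 6 11 8 2)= [0, 7, 1, 3, 4, 5, 11, 9, 2, 6, 10, 8]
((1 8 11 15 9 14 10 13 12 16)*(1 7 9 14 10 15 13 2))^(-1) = ((1 8 11 13 12 16 7 9 10 2)(14 15))^(-1) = (1 2 10 9 7 16 12 13 11 8)(14 15)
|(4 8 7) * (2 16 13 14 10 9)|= |(2 16 13 14 10 9)(4 8 7)|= 6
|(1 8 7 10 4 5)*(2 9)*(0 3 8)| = 8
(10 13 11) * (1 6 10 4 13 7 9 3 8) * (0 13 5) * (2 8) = (0 13 11 4 5)(1 6 10 7 9 3 2 8) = [13, 6, 8, 2, 5, 0, 10, 9, 1, 3, 7, 4, 12, 11]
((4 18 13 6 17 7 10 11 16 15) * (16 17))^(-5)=(4 18 13 6 16 15)(7 17 11 10)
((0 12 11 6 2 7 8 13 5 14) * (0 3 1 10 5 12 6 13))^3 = ((0 6 2 7 8)(1 10 5 14 3)(11 13 12))^3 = (0 7 6 8 2)(1 14 10 3 5)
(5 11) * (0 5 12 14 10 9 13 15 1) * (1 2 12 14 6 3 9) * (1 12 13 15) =(0 5 11 14 10 12 6 3 9 15 2 13 1) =[5, 0, 13, 9, 4, 11, 3, 7, 8, 15, 12, 14, 6, 1, 10, 2]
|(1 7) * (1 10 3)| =|(1 7 10 3)| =4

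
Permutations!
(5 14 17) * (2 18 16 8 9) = (2 18 16 8 9)(5 14 17) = [0, 1, 18, 3, 4, 14, 6, 7, 9, 2, 10, 11, 12, 13, 17, 15, 8, 5, 16]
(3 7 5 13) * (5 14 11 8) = (3 7 14 11 8 5 13) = [0, 1, 2, 7, 4, 13, 6, 14, 5, 9, 10, 8, 12, 3, 11]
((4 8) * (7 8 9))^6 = (4 7)(8 9)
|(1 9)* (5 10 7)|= |(1 9)(5 10 7)|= 6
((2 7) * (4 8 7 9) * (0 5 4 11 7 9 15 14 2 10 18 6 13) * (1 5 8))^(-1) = (0 13 6 18 10 7 11 9 8)(1 4 5)(2 14 15)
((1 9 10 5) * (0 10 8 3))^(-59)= ((0 10 5 1 9 8 3))^(-59)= (0 9 10 8 5 3 1)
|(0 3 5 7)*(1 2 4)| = |(0 3 5 7)(1 2 4)| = 12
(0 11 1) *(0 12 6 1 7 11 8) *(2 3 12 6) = (0 8)(1 6)(2 3 12)(7 11) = [8, 6, 3, 12, 4, 5, 1, 11, 0, 9, 10, 7, 2]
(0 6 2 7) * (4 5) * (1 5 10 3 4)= [6, 5, 7, 4, 10, 1, 2, 0, 8, 9, 3]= (0 6 2 7)(1 5)(3 4 10)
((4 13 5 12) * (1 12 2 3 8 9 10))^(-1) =(1 10 9 8 3 2 5 13 4 12)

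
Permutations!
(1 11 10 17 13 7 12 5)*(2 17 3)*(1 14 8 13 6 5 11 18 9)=(1 18 9)(2 17 6 5 14 8 13 7 12 11 10 3)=[0, 18, 17, 2, 4, 14, 5, 12, 13, 1, 3, 10, 11, 7, 8, 15, 16, 6, 9]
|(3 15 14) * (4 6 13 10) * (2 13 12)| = 6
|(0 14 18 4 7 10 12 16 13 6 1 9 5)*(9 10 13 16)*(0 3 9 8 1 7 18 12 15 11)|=24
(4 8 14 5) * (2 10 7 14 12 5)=(2 10 7 14)(4 8 12 5)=[0, 1, 10, 3, 8, 4, 6, 14, 12, 9, 7, 11, 5, 13, 2]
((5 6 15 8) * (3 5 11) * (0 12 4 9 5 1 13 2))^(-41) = (0 13 3 8 6 9 12 2 1 11 15 5 4)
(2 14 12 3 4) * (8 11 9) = (2 14 12 3 4)(8 11 9) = [0, 1, 14, 4, 2, 5, 6, 7, 11, 8, 10, 9, 3, 13, 12]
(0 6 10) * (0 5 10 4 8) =[6, 1, 2, 3, 8, 10, 4, 7, 0, 9, 5] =(0 6 4 8)(5 10)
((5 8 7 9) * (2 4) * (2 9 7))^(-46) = (2 8 5 9 4)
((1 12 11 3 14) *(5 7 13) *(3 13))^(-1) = (1 14 3 7 5 13 11 12)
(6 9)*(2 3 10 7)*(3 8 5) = (2 8 5 3 10 7)(6 9) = [0, 1, 8, 10, 4, 3, 9, 2, 5, 6, 7]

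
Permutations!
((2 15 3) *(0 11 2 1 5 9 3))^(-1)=(0 15 2 11)(1 3 9 5)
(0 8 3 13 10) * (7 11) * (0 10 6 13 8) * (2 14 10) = (2 14 10)(3 8)(6 13)(7 11) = [0, 1, 14, 8, 4, 5, 13, 11, 3, 9, 2, 7, 12, 6, 10]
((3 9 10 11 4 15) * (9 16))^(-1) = (3 15 4 11 10 9 16)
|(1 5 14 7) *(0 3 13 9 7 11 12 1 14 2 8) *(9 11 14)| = 18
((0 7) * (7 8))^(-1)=(0 7 8)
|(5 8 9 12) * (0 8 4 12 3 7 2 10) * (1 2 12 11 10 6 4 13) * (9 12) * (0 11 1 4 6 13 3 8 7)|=28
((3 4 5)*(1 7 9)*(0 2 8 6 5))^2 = ((0 2 8 6 5 3 4)(1 7 9))^2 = (0 8 5 4 2 6 3)(1 9 7)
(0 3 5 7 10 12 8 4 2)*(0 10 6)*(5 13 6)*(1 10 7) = (0 3 13 6)(1 10 12 8 4 2 7 5) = [3, 10, 7, 13, 2, 1, 0, 5, 4, 9, 12, 11, 8, 6]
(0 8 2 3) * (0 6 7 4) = (0 8 2 3 6 7 4) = [8, 1, 3, 6, 0, 5, 7, 4, 2]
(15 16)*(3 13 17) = (3 13 17)(15 16) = [0, 1, 2, 13, 4, 5, 6, 7, 8, 9, 10, 11, 12, 17, 14, 16, 15, 3]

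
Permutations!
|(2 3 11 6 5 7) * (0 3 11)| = 10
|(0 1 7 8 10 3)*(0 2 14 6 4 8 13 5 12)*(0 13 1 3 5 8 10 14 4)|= 22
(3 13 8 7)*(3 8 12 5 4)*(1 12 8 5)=(1 12)(3 13 8 7 5 4)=[0, 12, 2, 13, 3, 4, 6, 5, 7, 9, 10, 11, 1, 8]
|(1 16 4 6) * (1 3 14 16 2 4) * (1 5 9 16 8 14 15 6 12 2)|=|(2 4 12)(3 15 6)(5 9 16)(8 14)|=6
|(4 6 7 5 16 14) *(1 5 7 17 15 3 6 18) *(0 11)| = 12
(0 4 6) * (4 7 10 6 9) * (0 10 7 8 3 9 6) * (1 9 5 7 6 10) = (0 8 3 5 7 6 1 9 4 10) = [8, 9, 2, 5, 10, 7, 1, 6, 3, 4, 0]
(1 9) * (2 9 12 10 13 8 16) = (1 12 10 13 8 16 2 9) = [0, 12, 9, 3, 4, 5, 6, 7, 16, 1, 13, 11, 10, 8, 14, 15, 2]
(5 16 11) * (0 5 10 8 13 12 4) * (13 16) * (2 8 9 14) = (0 5 13 12 4)(2 8 16 11 10 9 14) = [5, 1, 8, 3, 0, 13, 6, 7, 16, 14, 9, 10, 4, 12, 2, 15, 11]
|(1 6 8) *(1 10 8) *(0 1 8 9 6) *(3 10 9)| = 6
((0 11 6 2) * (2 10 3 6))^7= ((0 11 2)(3 6 10))^7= (0 11 2)(3 6 10)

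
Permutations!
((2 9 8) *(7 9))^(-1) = ((2 7 9 8))^(-1) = (2 8 9 7)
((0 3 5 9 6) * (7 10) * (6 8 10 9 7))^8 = ((0 3 5 7 9 8 10 6))^8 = (10)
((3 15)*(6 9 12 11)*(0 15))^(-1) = (0 3 15)(6 11 12 9) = ((0 15 3)(6 9 12 11))^(-1)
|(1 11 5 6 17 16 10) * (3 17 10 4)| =20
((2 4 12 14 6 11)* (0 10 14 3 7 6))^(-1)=(0 14 10)(2 11 6 7 3 12 4)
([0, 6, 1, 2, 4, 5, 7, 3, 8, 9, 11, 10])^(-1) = [0, 2, 3, 7, 4, 5, 1, 6, 8, 9, 11, 10]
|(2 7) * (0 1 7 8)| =|(0 1 7 2 8)| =5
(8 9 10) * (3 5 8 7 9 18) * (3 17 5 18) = (3 18 17 5 8)(7 9 10) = [0, 1, 2, 18, 4, 8, 6, 9, 3, 10, 7, 11, 12, 13, 14, 15, 16, 5, 17]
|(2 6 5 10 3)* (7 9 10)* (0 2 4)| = 9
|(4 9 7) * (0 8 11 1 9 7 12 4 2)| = 9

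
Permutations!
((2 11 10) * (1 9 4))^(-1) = (1 4 9)(2 10 11)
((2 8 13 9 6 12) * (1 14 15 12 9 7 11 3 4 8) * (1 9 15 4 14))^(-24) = ((2 9 6 15 12)(3 14 4 8 13 7 11))^(-24) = (2 9 6 15 12)(3 13 14 7 4 11 8)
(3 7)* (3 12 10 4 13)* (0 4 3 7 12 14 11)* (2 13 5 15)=(0 4 5 15 2 13 7 14 11)(3 12 10)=[4, 1, 13, 12, 5, 15, 6, 14, 8, 9, 3, 0, 10, 7, 11, 2]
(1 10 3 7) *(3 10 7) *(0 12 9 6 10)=[12, 7, 2, 3, 4, 5, 10, 1, 8, 6, 0, 11, 9]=(0 12 9 6 10)(1 7)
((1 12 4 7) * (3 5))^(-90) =(1 4)(7 12)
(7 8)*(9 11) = (7 8)(9 11) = [0, 1, 2, 3, 4, 5, 6, 8, 7, 11, 10, 9]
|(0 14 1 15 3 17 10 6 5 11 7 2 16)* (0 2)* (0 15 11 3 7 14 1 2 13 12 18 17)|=14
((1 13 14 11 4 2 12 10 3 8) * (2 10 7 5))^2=(1 14 4 3)(2 7)(5 12)(8 13 11 10)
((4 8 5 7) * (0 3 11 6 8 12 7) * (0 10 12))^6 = (0 10 11 7 8)(3 12 6 4 5)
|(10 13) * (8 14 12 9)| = |(8 14 12 9)(10 13)| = 4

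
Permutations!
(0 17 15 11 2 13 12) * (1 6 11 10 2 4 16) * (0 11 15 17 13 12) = (17)(0 13)(1 6 15 10 2 12 11 4 16) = [13, 6, 12, 3, 16, 5, 15, 7, 8, 9, 2, 4, 11, 0, 14, 10, 1, 17]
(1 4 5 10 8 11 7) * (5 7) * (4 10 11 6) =(1 10 8 6 4 7)(5 11) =[0, 10, 2, 3, 7, 11, 4, 1, 6, 9, 8, 5]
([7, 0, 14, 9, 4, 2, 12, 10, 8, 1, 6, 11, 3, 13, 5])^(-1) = [1, 9, 5, 12, 4, 14, 10, 0, 8, 3, 7, 11, 6, 13, 2]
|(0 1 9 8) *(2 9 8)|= |(0 1 8)(2 9)|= 6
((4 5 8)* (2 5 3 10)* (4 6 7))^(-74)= ((2 5 8 6 7 4 3 10))^(-74)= (2 3 7 8)(4 6 5 10)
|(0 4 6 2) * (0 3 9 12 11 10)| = |(0 4 6 2 3 9 12 11 10)| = 9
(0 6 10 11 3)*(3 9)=(0 6 10 11 9 3)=[6, 1, 2, 0, 4, 5, 10, 7, 8, 3, 11, 9]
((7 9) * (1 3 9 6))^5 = (9)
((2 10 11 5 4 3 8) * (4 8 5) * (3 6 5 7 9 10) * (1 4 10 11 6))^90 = (11)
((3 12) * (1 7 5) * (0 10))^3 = (0 10)(3 12)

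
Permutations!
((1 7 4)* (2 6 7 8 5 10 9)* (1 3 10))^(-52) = ((1 8 5)(2 6 7 4 3 10 9))^(-52) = (1 5 8)(2 3 6 10 7 9 4)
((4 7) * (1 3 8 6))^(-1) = (1 6 8 3)(4 7)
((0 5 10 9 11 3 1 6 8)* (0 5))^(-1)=((1 6 8 5 10 9 11 3))^(-1)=(1 3 11 9 10 5 8 6)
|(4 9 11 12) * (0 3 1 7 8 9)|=|(0 3 1 7 8 9 11 12 4)|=9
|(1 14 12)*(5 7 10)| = |(1 14 12)(5 7 10)| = 3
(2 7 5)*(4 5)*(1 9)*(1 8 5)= (1 9 8 5 2 7 4)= [0, 9, 7, 3, 1, 2, 6, 4, 5, 8]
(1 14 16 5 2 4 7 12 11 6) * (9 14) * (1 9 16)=(1 16 5 2 4 7 12 11 6 9 14)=[0, 16, 4, 3, 7, 2, 9, 12, 8, 14, 10, 6, 11, 13, 1, 15, 5]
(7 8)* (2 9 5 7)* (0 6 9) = (0 6 9 5 7 8 2) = [6, 1, 0, 3, 4, 7, 9, 8, 2, 5]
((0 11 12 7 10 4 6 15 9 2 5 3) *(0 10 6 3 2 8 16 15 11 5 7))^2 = ((0 5 2 7 6 11 12)(3 10 4)(8 16 15 9))^2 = (0 2 6 12 5 7 11)(3 4 10)(8 15)(9 16)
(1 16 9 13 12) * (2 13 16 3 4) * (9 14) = (1 3 4 2 13 12)(9 16 14) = [0, 3, 13, 4, 2, 5, 6, 7, 8, 16, 10, 11, 1, 12, 9, 15, 14]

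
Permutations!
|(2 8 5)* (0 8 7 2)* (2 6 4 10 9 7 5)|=|(0 8 2 5)(4 10 9 7 6)|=20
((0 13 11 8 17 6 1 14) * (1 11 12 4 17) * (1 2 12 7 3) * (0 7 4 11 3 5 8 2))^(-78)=(0 8 5 7 14 1 3 6 17 4 13)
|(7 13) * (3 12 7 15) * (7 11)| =6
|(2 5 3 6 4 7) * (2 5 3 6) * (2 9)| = |(2 3 9)(4 7 5 6)| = 12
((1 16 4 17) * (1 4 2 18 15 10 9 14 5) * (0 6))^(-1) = ((0 6)(1 16 2 18 15 10 9 14 5)(4 17))^(-1) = (0 6)(1 5 14 9 10 15 18 2 16)(4 17)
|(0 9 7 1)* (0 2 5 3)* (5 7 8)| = |(0 9 8 5 3)(1 2 7)| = 15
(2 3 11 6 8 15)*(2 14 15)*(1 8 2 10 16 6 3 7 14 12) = (1 8 10 16 6 2 7 14 15 12)(3 11) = [0, 8, 7, 11, 4, 5, 2, 14, 10, 9, 16, 3, 1, 13, 15, 12, 6]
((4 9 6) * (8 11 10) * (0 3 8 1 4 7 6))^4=((0 3 8 11 10 1 4 9)(6 7))^4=(0 10)(1 3)(4 8)(9 11)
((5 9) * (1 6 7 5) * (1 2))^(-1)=(1 2 9 5 7 6)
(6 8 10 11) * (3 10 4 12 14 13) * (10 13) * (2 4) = (2 4 12 14 10 11 6 8)(3 13) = [0, 1, 4, 13, 12, 5, 8, 7, 2, 9, 11, 6, 14, 3, 10]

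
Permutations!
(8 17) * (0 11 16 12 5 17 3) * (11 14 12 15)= (0 14 12 5 17 8 3)(11 16 15)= [14, 1, 2, 0, 4, 17, 6, 7, 3, 9, 10, 16, 5, 13, 12, 11, 15, 8]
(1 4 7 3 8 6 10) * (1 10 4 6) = [0, 6, 2, 8, 7, 5, 4, 3, 1, 9, 10] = (10)(1 6 4 7 3 8)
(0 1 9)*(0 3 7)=[1, 9, 2, 7, 4, 5, 6, 0, 8, 3]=(0 1 9 3 7)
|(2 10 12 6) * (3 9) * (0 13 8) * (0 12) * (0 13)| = 6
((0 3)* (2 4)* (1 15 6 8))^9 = (0 3)(1 15 6 8)(2 4)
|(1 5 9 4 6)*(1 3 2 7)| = |(1 5 9 4 6 3 2 7)| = 8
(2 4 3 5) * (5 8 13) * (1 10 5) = (1 10 5 2 4 3 8 13) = [0, 10, 4, 8, 3, 2, 6, 7, 13, 9, 5, 11, 12, 1]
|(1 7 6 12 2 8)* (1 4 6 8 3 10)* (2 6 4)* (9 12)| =6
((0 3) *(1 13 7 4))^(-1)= ((0 3)(1 13 7 4))^(-1)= (0 3)(1 4 7 13)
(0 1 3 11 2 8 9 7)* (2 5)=[1, 3, 8, 11, 4, 2, 6, 0, 9, 7, 10, 5]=(0 1 3 11 5 2 8 9 7)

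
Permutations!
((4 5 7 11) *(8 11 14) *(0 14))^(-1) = ((0 14 8 11 4 5 7))^(-1) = (0 7 5 4 11 8 14)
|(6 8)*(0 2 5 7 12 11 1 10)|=8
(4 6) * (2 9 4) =[0, 1, 9, 3, 6, 5, 2, 7, 8, 4] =(2 9 4 6)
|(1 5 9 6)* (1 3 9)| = 6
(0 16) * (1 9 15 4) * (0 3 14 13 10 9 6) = (0 16 3 14 13 10 9 15 4 1 6) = [16, 6, 2, 14, 1, 5, 0, 7, 8, 15, 9, 11, 12, 10, 13, 4, 3]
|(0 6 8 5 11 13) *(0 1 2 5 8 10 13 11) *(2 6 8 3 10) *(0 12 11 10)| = 24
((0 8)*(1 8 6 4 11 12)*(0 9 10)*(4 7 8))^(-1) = (0 10 9 8 7 6)(1 12 11 4)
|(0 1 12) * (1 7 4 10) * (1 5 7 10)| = |(0 10 5 7 4 1 12)| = 7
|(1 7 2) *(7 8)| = 4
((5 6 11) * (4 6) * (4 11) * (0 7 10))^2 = (11)(0 10 7)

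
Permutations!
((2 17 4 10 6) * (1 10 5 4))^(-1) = ((1 10 6 2 17)(4 5))^(-1) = (1 17 2 6 10)(4 5)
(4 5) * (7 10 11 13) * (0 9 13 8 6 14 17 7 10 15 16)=(0 9 13 10 11 8 6 14 17 7 15 16)(4 5)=[9, 1, 2, 3, 5, 4, 14, 15, 6, 13, 11, 8, 12, 10, 17, 16, 0, 7]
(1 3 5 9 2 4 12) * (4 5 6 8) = (1 3 6 8 4 12)(2 5 9) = [0, 3, 5, 6, 12, 9, 8, 7, 4, 2, 10, 11, 1]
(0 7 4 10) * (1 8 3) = (0 7 4 10)(1 8 3) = [7, 8, 2, 1, 10, 5, 6, 4, 3, 9, 0]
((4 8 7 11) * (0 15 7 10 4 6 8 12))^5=((0 15 7 11 6 8 10 4 12))^5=(0 8 15 10 7 4 11 12 6)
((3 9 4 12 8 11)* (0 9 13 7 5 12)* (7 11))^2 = ((0 9 4)(3 13 11)(5 12 8 7))^2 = (0 4 9)(3 11 13)(5 8)(7 12)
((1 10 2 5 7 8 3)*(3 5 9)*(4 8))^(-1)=((1 10 2 9 3)(4 8 5 7))^(-1)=(1 3 9 2 10)(4 7 5 8)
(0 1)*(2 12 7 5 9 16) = (0 1)(2 12 7 5 9 16) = [1, 0, 12, 3, 4, 9, 6, 5, 8, 16, 10, 11, 7, 13, 14, 15, 2]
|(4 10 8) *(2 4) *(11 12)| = 4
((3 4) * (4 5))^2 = ((3 5 4))^2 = (3 4 5)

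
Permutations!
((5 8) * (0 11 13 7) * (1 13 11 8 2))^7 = (13)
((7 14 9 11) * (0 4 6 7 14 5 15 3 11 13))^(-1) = ((0 4 6 7 5 15 3 11 14 9 13))^(-1) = (0 13 9 14 11 3 15 5 7 6 4)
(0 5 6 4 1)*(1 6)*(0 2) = (0 5 1 2)(4 6) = [5, 2, 0, 3, 6, 1, 4]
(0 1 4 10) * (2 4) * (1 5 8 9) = (0 5 8 9 1 2 4 10) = [5, 2, 4, 3, 10, 8, 6, 7, 9, 1, 0]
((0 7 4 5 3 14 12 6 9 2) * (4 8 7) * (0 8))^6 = (0 6 4 9 5 2 3 8 14 7 12)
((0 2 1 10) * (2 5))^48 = (0 1 5 10 2) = ((0 5 2 1 10))^48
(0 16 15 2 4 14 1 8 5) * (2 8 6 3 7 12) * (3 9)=(0 16 15 8 5)(1 6 9 3 7 12 2 4 14)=[16, 6, 4, 7, 14, 0, 9, 12, 5, 3, 10, 11, 2, 13, 1, 8, 15]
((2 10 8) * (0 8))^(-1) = ((0 8 2 10))^(-1) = (0 10 2 8)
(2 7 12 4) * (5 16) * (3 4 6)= (2 7 12 6 3 4)(5 16)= [0, 1, 7, 4, 2, 16, 3, 12, 8, 9, 10, 11, 6, 13, 14, 15, 5]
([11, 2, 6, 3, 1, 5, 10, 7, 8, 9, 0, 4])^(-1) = (0 10 6 2 1 4 11)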